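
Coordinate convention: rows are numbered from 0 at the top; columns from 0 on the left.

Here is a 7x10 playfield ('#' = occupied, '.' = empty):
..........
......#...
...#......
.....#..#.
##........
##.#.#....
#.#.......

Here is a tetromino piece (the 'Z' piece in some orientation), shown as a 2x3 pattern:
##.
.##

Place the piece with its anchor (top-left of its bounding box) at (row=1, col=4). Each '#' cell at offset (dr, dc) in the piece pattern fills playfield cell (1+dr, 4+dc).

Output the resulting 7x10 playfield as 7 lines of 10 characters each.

Fill (1+0,4+0) = (1,4)
Fill (1+0,4+1) = (1,5)
Fill (1+1,4+1) = (2,5)
Fill (1+1,4+2) = (2,6)

Answer: ..........
....###...
...#.##...
.....#..#.
##........
##.#.#....
#.#.......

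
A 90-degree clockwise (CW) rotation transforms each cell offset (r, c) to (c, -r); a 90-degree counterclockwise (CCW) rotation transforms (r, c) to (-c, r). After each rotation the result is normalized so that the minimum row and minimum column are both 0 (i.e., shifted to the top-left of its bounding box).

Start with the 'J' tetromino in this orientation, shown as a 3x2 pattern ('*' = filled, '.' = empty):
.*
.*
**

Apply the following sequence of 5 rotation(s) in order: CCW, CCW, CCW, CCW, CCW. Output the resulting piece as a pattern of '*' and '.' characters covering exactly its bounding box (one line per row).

Start:
.*
.*
**
After rotation 1 (CCW):
***
..*
After rotation 2 (CCW):
**
*.
*.
After rotation 3 (CCW):
*..
***
After rotation 4 (CCW):
.*
.*
**
After rotation 5 (CCW):
***
..*

Answer: ***
..*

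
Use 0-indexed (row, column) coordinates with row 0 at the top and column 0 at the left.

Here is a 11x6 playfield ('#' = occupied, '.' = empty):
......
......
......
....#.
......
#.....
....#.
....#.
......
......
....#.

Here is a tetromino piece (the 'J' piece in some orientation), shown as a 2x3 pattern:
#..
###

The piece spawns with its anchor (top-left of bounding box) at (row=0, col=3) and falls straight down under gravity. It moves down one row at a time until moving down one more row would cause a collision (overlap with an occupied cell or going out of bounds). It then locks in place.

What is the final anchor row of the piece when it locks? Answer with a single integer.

Answer: 1

Derivation:
Spawn at (row=0, col=3). Try each row:
  row 0: fits
  row 1: fits
  row 2: blocked -> lock at row 1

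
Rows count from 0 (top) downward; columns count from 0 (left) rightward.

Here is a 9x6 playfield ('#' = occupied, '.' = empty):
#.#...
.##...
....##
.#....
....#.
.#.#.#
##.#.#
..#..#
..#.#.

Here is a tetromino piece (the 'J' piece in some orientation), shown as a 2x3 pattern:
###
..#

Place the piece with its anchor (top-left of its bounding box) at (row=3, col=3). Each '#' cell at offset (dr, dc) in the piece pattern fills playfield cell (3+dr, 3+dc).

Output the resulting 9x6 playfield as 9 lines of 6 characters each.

Answer: #.#...
.##...
....##
.#.###
....##
.#.#.#
##.#.#
..#..#
..#.#.

Derivation:
Fill (3+0,3+0) = (3,3)
Fill (3+0,3+1) = (3,4)
Fill (3+0,3+2) = (3,5)
Fill (3+1,3+2) = (4,5)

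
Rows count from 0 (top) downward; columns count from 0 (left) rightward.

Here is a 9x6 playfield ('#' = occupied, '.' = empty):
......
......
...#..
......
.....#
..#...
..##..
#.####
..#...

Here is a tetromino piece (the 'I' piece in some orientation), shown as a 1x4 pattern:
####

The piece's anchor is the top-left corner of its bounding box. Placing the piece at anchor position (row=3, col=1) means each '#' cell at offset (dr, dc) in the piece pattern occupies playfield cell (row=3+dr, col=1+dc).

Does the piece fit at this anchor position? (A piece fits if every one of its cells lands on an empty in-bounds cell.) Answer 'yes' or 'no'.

Answer: yes

Derivation:
Check each piece cell at anchor (3, 1):
  offset (0,0) -> (3,1): empty -> OK
  offset (0,1) -> (3,2): empty -> OK
  offset (0,2) -> (3,3): empty -> OK
  offset (0,3) -> (3,4): empty -> OK
All cells valid: yes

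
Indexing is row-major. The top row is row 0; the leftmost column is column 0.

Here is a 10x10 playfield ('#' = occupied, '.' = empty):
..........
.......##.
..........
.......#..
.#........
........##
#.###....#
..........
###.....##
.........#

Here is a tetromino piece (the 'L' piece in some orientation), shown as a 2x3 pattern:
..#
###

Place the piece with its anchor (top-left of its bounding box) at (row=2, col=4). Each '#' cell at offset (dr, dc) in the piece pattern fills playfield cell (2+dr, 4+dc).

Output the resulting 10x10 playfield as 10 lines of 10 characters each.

Answer: ..........
.......##.
......#...
....####..
.#........
........##
#.###....#
..........
###.....##
.........#

Derivation:
Fill (2+0,4+2) = (2,6)
Fill (2+1,4+0) = (3,4)
Fill (2+1,4+1) = (3,5)
Fill (2+1,4+2) = (3,6)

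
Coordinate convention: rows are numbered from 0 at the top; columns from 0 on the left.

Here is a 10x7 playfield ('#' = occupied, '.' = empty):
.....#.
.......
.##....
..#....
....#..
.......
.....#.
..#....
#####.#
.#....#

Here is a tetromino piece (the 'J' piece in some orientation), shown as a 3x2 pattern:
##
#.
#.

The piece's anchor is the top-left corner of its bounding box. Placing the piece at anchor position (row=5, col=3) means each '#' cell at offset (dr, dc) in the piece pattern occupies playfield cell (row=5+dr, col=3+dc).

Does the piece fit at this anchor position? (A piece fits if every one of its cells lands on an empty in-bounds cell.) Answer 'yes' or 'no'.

Answer: yes

Derivation:
Check each piece cell at anchor (5, 3):
  offset (0,0) -> (5,3): empty -> OK
  offset (0,1) -> (5,4): empty -> OK
  offset (1,0) -> (6,3): empty -> OK
  offset (2,0) -> (7,3): empty -> OK
All cells valid: yes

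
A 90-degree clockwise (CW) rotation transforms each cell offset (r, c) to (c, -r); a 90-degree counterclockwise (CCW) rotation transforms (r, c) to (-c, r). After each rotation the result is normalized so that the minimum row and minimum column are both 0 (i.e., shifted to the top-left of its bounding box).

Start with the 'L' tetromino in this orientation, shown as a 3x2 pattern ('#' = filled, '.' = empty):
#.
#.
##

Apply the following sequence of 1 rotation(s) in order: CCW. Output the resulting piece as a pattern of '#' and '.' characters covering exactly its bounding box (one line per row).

Answer: ..#
###

Derivation:
Start:
#.
#.
##
After rotation 1 (CCW):
..#
###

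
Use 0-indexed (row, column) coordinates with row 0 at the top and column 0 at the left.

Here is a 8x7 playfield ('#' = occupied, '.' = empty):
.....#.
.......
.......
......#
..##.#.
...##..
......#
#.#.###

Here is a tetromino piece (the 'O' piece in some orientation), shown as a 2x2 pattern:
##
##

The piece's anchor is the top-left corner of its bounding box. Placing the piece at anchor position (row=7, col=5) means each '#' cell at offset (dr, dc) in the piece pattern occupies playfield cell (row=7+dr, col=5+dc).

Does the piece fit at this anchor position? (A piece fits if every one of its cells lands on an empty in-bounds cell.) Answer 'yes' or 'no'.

Answer: no

Derivation:
Check each piece cell at anchor (7, 5):
  offset (0,0) -> (7,5): occupied ('#') -> FAIL
  offset (0,1) -> (7,6): occupied ('#') -> FAIL
  offset (1,0) -> (8,5): out of bounds -> FAIL
  offset (1,1) -> (8,6): out of bounds -> FAIL
All cells valid: no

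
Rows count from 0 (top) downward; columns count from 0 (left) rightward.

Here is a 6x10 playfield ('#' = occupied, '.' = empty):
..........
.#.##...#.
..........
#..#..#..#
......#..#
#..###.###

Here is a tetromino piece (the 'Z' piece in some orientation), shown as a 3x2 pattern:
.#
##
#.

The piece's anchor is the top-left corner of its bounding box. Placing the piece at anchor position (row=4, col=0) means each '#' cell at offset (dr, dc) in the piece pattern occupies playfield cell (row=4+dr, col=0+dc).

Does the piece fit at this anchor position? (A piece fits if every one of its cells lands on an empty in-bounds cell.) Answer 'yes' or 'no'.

Check each piece cell at anchor (4, 0):
  offset (0,1) -> (4,1): empty -> OK
  offset (1,0) -> (5,0): occupied ('#') -> FAIL
  offset (1,1) -> (5,1): empty -> OK
  offset (2,0) -> (6,0): out of bounds -> FAIL
All cells valid: no

Answer: no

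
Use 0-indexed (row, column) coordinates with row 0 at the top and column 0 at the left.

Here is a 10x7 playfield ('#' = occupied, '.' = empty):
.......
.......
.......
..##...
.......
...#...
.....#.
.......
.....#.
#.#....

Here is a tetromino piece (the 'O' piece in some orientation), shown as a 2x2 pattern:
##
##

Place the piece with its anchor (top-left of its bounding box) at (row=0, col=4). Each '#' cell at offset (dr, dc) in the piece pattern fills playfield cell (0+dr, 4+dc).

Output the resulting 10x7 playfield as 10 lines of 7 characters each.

Answer: ....##.
....##.
.......
..##...
.......
...#...
.....#.
.......
.....#.
#.#....

Derivation:
Fill (0+0,4+0) = (0,4)
Fill (0+0,4+1) = (0,5)
Fill (0+1,4+0) = (1,4)
Fill (0+1,4+1) = (1,5)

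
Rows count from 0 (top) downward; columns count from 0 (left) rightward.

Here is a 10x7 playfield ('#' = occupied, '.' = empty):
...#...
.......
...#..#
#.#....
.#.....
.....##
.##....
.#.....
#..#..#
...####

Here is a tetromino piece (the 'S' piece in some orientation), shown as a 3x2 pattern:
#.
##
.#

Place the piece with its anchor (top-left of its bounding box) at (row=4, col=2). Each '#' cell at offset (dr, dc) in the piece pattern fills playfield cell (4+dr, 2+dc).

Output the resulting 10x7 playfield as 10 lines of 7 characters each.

Answer: ...#...
.......
...#..#
#.#....
.##....
..##.##
.###...
.#.....
#..#..#
...####

Derivation:
Fill (4+0,2+0) = (4,2)
Fill (4+1,2+0) = (5,2)
Fill (4+1,2+1) = (5,3)
Fill (4+2,2+1) = (6,3)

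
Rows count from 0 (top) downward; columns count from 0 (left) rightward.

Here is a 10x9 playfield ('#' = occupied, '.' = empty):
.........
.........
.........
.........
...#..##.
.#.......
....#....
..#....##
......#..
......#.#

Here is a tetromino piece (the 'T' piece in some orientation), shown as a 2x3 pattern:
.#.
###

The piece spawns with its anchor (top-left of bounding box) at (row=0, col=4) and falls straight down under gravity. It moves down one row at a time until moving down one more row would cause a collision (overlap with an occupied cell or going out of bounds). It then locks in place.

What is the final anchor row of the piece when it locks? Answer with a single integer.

Spawn at (row=0, col=4). Try each row:
  row 0: fits
  row 1: fits
  row 2: fits
  row 3: blocked -> lock at row 2

Answer: 2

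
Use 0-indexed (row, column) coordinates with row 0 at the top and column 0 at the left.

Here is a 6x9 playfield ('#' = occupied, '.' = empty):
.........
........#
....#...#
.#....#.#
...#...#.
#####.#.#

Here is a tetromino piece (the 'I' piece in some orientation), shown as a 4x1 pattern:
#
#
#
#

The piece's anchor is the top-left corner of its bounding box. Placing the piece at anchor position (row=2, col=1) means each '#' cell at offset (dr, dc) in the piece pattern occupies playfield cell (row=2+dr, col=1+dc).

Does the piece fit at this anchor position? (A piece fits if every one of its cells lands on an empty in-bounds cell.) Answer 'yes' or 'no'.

Check each piece cell at anchor (2, 1):
  offset (0,0) -> (2,1): empty -> OK
  offset (1,0) -> (3,1): occupied ('#') -> FAIL
  offset (2,0) -> (4,1): empty -> OK
  offset (3,0) -> (5,1): occupied ('#') -> FAIL
All cells valid: no

Answer: no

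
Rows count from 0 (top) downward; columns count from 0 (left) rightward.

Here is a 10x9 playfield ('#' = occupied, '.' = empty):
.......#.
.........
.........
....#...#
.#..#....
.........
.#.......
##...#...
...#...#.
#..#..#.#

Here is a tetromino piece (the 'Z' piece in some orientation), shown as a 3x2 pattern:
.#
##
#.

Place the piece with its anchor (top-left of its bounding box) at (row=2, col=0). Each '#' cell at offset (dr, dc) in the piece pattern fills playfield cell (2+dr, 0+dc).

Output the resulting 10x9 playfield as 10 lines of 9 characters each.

Fill (2+0,0+1) = (2,1)
Fill (2+1,0+0) = (3,0)
Fill (2+1,0+1) = (3,1)
Fill (2+2,0+0) = (4,0)

Answer: .......#.
.........
.#.......
##..#...#
##..#....
.........
.#.......
##...#...
...#...#.
#..#..#.#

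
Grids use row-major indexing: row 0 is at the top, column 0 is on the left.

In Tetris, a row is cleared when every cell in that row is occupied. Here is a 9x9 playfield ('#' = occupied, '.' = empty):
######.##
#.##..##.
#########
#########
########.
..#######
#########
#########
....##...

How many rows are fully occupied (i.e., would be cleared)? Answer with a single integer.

Check each row:
  row 0: 1 empty cell -> not full
  row 1: 4 empty cells -> not full
  row 2: 0 empty cells -> FULL (clear)
  row 3: 0 empty cells -> FULL (clear)
  row 4: 1 empty cell -> not full
  row 5: 2 empty cells -> not full
  row 6: 0 empty cells -> FULL (clear)
  row 7: 0 empty cells -> FULL (clear)
  row 8: 7 empty cells -> not full
Total rows cleared: 4

Answer: 4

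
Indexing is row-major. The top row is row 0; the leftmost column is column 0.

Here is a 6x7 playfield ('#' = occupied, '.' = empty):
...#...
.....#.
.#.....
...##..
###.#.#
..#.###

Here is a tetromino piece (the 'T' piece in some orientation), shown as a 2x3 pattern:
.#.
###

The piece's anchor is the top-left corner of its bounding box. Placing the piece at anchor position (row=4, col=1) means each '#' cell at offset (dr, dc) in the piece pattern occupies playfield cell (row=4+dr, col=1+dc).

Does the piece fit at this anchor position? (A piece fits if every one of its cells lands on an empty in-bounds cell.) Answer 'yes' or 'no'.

Check each piece cell at anchor (4, 1):
  offset (0,1) -> (4,2): occupied ('#') -> FAIL
  offset (1,0) -> (5,1): empty -> OK
  offset (1,1) -> (5,2): occupied ('#') -> FAIL
  offset (1,2) -> (5,3): empty -> OK
All cells valid: no

Answer: no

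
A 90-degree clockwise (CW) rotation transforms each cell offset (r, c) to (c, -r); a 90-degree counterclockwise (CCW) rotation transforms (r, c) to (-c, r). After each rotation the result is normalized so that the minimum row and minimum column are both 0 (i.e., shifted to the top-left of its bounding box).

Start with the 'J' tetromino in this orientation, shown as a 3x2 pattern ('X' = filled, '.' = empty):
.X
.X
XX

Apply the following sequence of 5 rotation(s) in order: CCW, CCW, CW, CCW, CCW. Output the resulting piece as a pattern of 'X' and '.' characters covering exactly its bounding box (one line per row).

Start:
.X
.X
XX
After rotation 1 (CCW):
XXX
..X
After rotation 2 (CCW):
XX
X.
X.
After rotation 3 (CW):
XXX
..X
After rotation 4 (CCW):
XX
X.
X.
After rotation 5 (CCW):
X..
XXX

Answer: X..
XXX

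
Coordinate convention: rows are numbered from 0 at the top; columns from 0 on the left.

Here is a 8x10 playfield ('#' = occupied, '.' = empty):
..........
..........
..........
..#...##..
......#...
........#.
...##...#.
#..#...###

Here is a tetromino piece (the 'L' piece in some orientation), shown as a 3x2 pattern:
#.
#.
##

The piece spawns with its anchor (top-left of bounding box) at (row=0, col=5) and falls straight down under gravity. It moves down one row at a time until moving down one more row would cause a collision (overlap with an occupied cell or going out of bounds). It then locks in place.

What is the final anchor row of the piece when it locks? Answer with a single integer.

Answer: 0

Derivation:
Spawn at (row=0, col=5). Try each row:
  row 0: fits
  row 1: blocked -> lock at row 0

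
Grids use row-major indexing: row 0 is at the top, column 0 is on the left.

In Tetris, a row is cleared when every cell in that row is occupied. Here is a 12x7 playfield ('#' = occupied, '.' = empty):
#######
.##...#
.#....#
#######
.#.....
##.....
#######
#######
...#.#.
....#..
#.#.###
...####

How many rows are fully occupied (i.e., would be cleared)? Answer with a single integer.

Check each row:
  row 0: 0 empty cells -> FULL (clear)
  row 1: 4 empty cells -> not full
  row 2: 5 empty cells -> not full
  row 3: 0 empty cells -> FULL (clear)
  row 4: 6 empty cells -> not full
  row 5: 5 empty cells -> not full
  row 6: 0 empty cells -> FULL (clear)
  row 7: 0 empty cells -> FULL (clear)
  row 8: 5 empty cells -> not full
  row 9: 6 empty cells -> not full
  row 10: 2 empty cells -> not full
  row 11: 3 empty cells -> not full
Total rows cleared: 4

Answer: 4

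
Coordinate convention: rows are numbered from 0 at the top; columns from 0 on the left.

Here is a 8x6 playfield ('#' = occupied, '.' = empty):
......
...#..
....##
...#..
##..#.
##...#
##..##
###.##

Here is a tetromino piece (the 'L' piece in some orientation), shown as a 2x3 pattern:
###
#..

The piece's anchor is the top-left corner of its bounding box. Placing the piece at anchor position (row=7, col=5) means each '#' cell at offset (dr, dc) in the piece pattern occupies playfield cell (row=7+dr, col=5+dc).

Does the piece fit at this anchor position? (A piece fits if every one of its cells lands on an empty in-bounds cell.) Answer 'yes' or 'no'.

Check each piece cell at anchor (7, 5):
  offset (0,0) -> (7,5): occupied ('#') -> FAIL
  offset (0,1) -> (7,6): out of bounds -> FAIL
  offset (0,2) -> (7,7): out of bounds -> FAIL
  offset (1,0) -> (8,5): out of bounds -> FAIL
All cells valid: no

Answer: no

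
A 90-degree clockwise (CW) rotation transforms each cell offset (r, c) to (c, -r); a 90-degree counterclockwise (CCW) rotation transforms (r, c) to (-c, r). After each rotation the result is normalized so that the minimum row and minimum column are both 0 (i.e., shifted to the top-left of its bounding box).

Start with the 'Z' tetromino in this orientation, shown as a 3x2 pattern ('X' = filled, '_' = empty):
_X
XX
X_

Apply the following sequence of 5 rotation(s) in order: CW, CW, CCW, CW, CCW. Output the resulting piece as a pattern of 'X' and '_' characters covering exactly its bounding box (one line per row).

Answer: XX_
_XX

Derivation:
Start:
_X
XX
X_
After rotation 1 (CW):
XX_
_XX
After rotation 2 (CW):
_X
XX
X_
After rotation 3 (CCW):
XX_
_XX
After rotation 4 (CW):
_X
XX
X_
After rotation 5 (CCW):
XX_
_XX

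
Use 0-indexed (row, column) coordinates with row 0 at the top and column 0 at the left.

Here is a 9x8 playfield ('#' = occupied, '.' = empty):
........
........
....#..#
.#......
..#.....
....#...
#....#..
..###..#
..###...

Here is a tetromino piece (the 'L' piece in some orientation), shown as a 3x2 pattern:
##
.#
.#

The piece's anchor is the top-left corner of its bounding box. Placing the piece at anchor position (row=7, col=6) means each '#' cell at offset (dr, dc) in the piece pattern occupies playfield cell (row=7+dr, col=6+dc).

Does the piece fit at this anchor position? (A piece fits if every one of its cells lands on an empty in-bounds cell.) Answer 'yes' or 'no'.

Answer: no

Derivation:
Check each piece cell at anchor (7, 6):
  offset (0,0) -> (7,6): empty -> OK
  offset (0,1) -> (7,7): occupied ('#') -> FAIL
  offset (1,1) -> (8,7): empty -> OK
  offset (2,1) -> (9,7): out of bounds -> FAIL
All cells valid: no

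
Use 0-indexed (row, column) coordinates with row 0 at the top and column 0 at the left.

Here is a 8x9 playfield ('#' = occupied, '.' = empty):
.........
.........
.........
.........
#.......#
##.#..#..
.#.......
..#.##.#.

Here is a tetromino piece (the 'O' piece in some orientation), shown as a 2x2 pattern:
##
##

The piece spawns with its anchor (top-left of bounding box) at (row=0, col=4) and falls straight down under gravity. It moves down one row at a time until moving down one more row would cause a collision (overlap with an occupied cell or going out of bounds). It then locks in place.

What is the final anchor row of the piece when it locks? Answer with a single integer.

Answer: 5

Derivation:
Spawn at (row=0, col=4). Try each row:
  row 0: fits
  row 1: fits
  row 2: fits
  row 3: fits
  row 4: fits
  row 5: fits
  row 6: blocked -> lock at row 5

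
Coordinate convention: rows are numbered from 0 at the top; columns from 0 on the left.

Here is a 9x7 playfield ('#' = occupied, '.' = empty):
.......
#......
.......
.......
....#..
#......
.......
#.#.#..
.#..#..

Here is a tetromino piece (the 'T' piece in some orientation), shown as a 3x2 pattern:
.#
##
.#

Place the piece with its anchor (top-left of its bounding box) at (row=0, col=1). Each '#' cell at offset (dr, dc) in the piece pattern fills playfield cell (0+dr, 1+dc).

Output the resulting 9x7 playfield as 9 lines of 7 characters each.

Answer: ..#....
###....
..#....
.......
....#..
#......
.......
#.#.#..
.#..#..

Derivation:
Fill (0+0,1+1) = (0,2)
Fill (0+1,1+0) = (1,1)
Fill (0+1,1+1) = (1,2)
Fill (0+2,1+1) = (2,2)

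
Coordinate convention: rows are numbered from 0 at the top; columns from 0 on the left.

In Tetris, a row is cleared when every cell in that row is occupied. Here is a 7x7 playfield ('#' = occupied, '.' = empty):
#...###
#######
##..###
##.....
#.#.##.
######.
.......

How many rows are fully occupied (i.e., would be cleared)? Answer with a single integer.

Answer: 1

Derivation:
Check each row:
  row 0: 3 empty cells -> not full
  row 1: 0 empty cells -> FULL (clear)
  row 2: 2 empty cells -> not full
  row 3: 5 empty cells -> not full
  row 4: 3 empty cells -> not full
  row 5: 1 empty cell -> not full
  row 6: 7 empty cells -> not full
Total rows cleared: 1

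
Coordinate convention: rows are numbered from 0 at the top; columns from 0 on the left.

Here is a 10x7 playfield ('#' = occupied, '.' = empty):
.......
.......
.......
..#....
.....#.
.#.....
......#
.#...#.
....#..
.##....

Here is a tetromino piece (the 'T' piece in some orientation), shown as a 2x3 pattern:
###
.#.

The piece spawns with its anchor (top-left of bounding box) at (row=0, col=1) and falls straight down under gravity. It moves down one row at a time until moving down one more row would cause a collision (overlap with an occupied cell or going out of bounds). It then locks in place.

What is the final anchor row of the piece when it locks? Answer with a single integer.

Answer: 1

Derivation:
Spawn at (row=0, col=1). Try each row:
  row 0: fits
  row 1: fits
  row 2: blocked -> lock at row 1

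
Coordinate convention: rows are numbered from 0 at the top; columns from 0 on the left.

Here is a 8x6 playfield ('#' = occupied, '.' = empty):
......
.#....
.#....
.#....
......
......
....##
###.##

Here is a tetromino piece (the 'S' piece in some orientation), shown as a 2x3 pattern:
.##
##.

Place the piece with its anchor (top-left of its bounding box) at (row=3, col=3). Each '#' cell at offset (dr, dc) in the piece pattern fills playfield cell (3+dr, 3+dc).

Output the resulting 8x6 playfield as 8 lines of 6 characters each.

Answer: ......
.#....
.#....
.#..##
...##.
......
....##
###.##

Derivation:
Fill (3+0,3+1) = (3,4)
Fill (3+0,3+2) = (3,5)
Fill (3+1,3+0) = (4,3)
Fill (3+1,3+1) = (4,4)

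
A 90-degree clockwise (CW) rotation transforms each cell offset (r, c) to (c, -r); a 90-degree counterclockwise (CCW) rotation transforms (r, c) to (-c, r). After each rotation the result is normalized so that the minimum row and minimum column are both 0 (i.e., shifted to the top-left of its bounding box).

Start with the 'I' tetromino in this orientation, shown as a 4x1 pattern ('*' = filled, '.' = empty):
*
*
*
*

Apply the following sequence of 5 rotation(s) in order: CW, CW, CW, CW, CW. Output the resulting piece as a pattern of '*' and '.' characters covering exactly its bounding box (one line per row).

Answer: ****

Derivation:
Start:
*
*
*
*
After rotation 1 (CW):
****
After rotation 2 (CW):
*
*
*
*
After rotation 3 (CW):
****
After rotation 4 (CW):
*
*
*
*
After rotation 5 (CW):
****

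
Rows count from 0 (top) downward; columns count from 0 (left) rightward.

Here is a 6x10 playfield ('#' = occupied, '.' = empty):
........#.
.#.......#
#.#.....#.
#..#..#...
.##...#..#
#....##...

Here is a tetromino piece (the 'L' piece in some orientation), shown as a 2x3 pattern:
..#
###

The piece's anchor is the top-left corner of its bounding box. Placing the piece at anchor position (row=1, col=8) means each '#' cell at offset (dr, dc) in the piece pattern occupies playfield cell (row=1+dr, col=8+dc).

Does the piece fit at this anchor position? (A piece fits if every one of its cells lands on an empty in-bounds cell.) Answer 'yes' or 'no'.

Answer: no

Derivation:
Check each piece cell at anchor (1, 8):
  offset (0,2) -> (1,10): out of bounds -> FAIL
  offset (1,0) -> (2,8): occupied ('#') -> FAIL
  offset (1,1) -> (2,9): empty -> OK
  offset (1,2) -> (2,10): out of bounds -> FAIL
All cells valid: no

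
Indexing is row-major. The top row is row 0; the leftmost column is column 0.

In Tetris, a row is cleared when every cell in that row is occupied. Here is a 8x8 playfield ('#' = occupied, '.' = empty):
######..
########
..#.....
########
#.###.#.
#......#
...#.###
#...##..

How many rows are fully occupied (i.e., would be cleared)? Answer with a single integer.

Check each row:
  row 0: 2 empty cells -> not full
  row 1: 0 empty cells -> FULL (clear)
  row 2: 7 empty cells -> not full
  row 3: 0 empty cells -> FULL (clear)
  row 4: 3 empty cells -> not full
  row 5: 6 empty cells -> not full
  row 6: 4 empty cells -> not full
  row 7: 5 empty cells -> not full
Total rows cleared: 2

Answer: 2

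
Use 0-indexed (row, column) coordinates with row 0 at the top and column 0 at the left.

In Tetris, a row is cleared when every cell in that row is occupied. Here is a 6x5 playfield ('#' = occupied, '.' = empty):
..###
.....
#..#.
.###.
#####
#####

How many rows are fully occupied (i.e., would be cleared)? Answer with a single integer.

Answer: 2

Derivation:
Check each row:
  row 0: 2 empty cells -> not full
  row 1: 5 empty cells -> not full
  row 2: 3 empty cells -> not full
  row 3: 2 empty cells -> not full
  row 4: 0 empty cells -> FULL (clear)
  row 5: 0 empty cells -> FULL (clear)
Total rows cleared: 2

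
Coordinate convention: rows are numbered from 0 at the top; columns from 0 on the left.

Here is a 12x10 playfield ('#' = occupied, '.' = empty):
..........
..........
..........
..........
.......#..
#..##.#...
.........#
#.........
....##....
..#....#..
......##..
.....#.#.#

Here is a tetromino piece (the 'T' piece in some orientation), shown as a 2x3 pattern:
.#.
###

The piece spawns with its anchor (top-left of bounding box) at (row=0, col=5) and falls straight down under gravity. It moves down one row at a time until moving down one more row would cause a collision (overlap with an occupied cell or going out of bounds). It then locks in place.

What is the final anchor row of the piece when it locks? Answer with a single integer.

Answer: 2

Derivation:
Spawn at (row=0, col=5). Try each row:
  row 0: fits
  row 1: fits
  row 2: fits
  row 3: blocked -> lock at row 2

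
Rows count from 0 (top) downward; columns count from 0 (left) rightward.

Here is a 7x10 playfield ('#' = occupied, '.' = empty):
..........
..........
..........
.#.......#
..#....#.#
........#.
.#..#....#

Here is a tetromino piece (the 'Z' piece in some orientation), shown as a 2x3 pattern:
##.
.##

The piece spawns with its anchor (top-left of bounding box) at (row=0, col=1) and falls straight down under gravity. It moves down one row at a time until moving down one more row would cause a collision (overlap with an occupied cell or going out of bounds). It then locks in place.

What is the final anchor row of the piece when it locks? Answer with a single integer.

Answer: 2

Derivation:
Spawn at (row=0, col=1). Try each row:
  row 0: fits
  row 1: fits
  row 2: fits
  row 3: blocked -> lock at row 2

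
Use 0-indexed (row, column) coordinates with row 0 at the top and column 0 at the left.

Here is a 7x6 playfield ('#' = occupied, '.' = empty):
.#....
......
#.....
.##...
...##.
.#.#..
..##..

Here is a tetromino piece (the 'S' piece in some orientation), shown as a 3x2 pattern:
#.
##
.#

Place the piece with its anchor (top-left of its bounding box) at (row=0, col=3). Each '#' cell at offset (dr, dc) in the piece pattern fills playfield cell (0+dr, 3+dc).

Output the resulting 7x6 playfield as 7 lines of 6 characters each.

Fill (0+0,3+0) = (0,3)
Fill (0+1,3+0) = (1,3)
Fill (0+1,3+1) = (1,4)
Fill (0+2,3+1) = (2,4)

Answer: .#.#..
...##.
#...#.
.##...
...##.
.#.#..
..##..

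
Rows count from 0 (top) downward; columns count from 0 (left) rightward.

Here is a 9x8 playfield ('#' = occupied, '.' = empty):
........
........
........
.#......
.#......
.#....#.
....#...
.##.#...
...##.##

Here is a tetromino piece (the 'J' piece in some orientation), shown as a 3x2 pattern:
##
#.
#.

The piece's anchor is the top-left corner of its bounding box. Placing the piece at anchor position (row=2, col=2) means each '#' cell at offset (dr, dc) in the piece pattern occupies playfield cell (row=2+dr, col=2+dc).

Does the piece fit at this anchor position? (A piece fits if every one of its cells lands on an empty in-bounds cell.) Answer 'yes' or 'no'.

Check each piece cell at anchor (2, 2):
  offset (0,0) -> (2,2): empty -> OK
  offset (0,1) -> (2,3): empty -> OK
  offset (1,0) -> (3,2): empty -> OK
  offset (2,0) -> (4,2): empty -> OK
All cells valid: yes

Answer: yes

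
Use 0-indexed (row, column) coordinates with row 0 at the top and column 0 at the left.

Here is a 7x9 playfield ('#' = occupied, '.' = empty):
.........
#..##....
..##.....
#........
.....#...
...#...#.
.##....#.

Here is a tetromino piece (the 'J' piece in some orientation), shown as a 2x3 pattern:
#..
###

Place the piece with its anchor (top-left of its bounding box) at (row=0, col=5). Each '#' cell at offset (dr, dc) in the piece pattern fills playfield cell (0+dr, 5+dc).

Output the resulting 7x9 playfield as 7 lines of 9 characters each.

Answer: .....#...
#..#####.
..##.....
#........
.....#...
...#...#.
.##....#.

Derivation:
Fill (0+0,5+0) = (0,5)
Fill (0+1,5+0) = (1,5)
Fill (0+1,5+1) = (1,6)
Fill (0+1,5+2) = (1,7)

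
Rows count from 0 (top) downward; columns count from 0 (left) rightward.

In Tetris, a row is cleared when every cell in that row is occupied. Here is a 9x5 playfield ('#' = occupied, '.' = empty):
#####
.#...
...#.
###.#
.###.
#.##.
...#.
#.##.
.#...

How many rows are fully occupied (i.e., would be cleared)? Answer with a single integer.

Answer: 1

Derivation:
Check each row:
  row 0: 0 empty cells -> FULL (clear)
  row 1: 4 empty cells -> not full
  row 2: 4 empty cells -> not full
  row 3: 1 empty cell -> not full
  row 4: 2 empty cells -> not full
  row 5: 2 empty cells -> not full
  row 6: 4 empty cells -> not full
  row 7: 2 empty cells -> not full
  row 8: 4 empty cells -> not full
Total rows cleared: 1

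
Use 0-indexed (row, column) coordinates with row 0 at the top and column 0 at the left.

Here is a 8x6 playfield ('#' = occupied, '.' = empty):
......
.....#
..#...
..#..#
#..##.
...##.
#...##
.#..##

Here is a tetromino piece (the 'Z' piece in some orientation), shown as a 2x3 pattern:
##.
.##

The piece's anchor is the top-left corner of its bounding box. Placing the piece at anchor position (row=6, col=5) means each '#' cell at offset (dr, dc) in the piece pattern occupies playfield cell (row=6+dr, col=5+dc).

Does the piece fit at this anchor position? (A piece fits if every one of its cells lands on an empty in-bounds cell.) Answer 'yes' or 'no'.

Check each piece cell at anchor (6, 5):
  offset (0,0) -> (6,5): occupied ('#') -> FAIL
  offset (0,1) -> (6,6): out of bounds -> FAIL
  offset (1,1) -> (7,6): out of bounds -> FAIL
  offset (1,2) -> (7,7): out of bounds -> FAIL
All cells valid: no

Answer: no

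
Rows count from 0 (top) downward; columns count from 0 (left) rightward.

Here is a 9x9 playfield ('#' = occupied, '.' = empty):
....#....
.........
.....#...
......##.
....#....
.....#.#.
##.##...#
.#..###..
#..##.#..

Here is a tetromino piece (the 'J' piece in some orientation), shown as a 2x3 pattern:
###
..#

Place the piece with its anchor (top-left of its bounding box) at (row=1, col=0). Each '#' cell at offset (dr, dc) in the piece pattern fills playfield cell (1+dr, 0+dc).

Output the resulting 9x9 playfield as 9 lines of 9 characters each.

Fill (1+0,0+0) = (1,0)
Fill (1+0,0+1) = (1,1)
Fill (1+0,0+2) = (1,2)
Fill (1+1,0+2) = (2,2)

Answer: ....#....
###......
..#..#...
......##.
....#....
.....#.#.
##.##...#
.#..###..
#..##.#..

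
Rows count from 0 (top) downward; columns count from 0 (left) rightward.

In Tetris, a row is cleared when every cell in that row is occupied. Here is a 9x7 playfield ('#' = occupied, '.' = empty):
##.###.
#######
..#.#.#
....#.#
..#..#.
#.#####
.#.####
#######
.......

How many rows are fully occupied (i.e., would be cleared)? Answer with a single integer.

Check each row:
  row 0: 2 empty cells -> not full
  row 1: 0 empty cells -> FULL (clear)
  row 2: 4 empty cells -> not full
  row 3: 5 empty cells -> not full
  row 4: 5 empty cells -> not full
  row 5: 1 empty cell -> not full
  row 6: 2 empty cells -> not full
  row 7: 0 empty cells -> FULL (clear)
  row 8: 7 empty cells -> not full
Total rows cleared: 2

Answer: 2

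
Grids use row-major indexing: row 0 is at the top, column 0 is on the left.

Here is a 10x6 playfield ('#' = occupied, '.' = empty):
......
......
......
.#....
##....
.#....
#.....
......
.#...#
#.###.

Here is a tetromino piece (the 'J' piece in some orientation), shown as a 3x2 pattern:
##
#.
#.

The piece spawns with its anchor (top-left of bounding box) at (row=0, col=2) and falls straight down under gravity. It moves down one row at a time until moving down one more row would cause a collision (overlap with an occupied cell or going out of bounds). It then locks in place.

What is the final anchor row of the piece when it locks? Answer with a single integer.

Spawn at (row=0, col=2). Try each row:
  row 0: fits
  row 1: fits
  row 2: fits
  row 3: fits
  row 4: fits
  row 5: fits
  row 6: fits
  row 7: blocked -> lock at row 6

Answer: 6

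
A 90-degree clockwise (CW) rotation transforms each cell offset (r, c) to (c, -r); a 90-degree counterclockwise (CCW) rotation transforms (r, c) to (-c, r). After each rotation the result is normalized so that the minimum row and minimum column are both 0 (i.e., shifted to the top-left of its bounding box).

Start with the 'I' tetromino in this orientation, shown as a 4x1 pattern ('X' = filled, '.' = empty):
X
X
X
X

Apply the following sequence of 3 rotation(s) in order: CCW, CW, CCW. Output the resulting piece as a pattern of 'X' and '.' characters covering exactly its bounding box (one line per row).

Start:
X
X
X
X
After rotation 1 (CCW):
XXXX
After rotation 2 (CW):
X
X
X
X
After rotation 3 (CCW):
XXXX

Answer: XXXX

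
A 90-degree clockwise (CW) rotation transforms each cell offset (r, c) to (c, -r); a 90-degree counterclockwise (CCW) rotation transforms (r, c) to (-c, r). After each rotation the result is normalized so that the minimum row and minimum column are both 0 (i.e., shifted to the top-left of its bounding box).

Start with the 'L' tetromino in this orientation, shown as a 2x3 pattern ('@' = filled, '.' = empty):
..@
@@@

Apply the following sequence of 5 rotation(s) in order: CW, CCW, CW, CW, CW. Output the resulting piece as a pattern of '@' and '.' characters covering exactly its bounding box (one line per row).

Answer: @@
.@
.@

Derivation:
Start:
..@
@@@
After rotation 1 (CW):
@.
@.
@@
After rotation 2 (CCW):
..@
@@@
After rotation 3 (CW):
@.
@.
@@
After rotation 4 (CW):
@@@
@..
After rotation 5 (CW):
@@
.@
.@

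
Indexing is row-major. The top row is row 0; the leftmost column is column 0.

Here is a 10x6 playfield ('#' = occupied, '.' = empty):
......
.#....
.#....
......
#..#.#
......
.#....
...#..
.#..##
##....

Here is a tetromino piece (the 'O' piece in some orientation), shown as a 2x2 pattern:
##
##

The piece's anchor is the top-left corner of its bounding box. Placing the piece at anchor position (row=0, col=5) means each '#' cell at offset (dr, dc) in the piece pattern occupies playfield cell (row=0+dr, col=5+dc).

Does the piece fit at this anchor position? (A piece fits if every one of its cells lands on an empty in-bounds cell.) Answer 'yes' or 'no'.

Answer: no

Derivation:
Check each piece cell at anchor (0, 5):
  offset (0,0) -> (0,5): empty -> OK
  offset (0,1) -> (0,6): out of bounds -> FAIL
  offset (1,0) -> (1,5): empty -> OK
  offset (1,1) -> (1,6): out of bounds -> FAIL
All cells valid: no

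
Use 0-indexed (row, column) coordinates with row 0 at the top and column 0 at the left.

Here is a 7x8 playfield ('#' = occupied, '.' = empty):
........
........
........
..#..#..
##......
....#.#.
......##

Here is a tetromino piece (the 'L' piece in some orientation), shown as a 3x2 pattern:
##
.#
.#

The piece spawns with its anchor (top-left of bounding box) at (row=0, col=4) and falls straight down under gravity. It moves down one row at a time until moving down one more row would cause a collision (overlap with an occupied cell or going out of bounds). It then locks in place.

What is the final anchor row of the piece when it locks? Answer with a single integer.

Answer: 0

Derivation:
Spawn at (row=0, col=4). Try each row:
  row 0: fits
  row 1: blocked -> lock at row 0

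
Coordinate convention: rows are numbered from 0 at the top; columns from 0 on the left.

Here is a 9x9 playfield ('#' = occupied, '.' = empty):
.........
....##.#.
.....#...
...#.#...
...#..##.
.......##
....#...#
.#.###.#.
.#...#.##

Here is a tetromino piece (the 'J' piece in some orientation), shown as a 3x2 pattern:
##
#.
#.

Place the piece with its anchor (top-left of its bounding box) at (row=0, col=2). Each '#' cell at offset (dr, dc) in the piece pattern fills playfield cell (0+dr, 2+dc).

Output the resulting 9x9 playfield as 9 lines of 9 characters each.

Fill (0+0,2+0) = (0,2)
Fill (0+0,2+1) = (0,3)
Fill (0+1,2+0) = (1,2)
Fill (0+2,2+0) = (2,2)

Answer: ..##.....
..#.##.#.
..#..#...
...#.#...
...#..##.
.......##
....#...#
.#.###.#.
.#...#.##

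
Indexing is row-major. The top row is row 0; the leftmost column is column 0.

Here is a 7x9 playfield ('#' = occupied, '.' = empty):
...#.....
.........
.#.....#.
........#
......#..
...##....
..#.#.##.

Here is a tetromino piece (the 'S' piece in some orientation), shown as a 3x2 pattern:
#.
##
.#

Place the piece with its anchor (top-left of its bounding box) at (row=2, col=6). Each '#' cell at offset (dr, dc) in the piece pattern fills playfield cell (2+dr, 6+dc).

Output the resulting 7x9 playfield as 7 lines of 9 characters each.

Fill (2+0,6+0) = (2,6)
Fill (2+1,6+0) = (3,6)
Fill (2+1,6+1) = (3,7)
Fill (2+2,6+1) = (4,7)

Answer: ...#.....
.........
.#....##.
......###
......##.
...##....
..#.#.##.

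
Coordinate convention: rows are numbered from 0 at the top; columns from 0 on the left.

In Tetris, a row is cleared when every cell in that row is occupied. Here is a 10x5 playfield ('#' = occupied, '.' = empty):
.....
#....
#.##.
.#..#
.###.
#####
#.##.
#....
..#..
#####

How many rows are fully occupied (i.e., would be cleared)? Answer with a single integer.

Answer: 2

Derivation:
Check each row:
  row 0: 5 empty cells -> not full
  row 1: 4 empty cells -> not full
  row 2: 2 empty cells -> not full
  row 3: 3 empty cells -> not full
  row 4: 2 empty cells -> not full
  row 5: 0 empty cells -> FULL (clear)
  row 6: 2 empty cells -> not full
  row 7: 4 empty cells -> not full
  row 8: 4 empty cells -> not full
  row 9: 0 empty cells -> FULL (clear)
Total rows cleared: 2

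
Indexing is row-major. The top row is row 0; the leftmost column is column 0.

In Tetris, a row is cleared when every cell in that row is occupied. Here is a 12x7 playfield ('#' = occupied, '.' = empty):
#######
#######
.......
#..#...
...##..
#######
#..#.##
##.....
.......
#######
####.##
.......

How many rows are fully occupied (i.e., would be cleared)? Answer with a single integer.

Check each row:
  row 0: 0 empty cells -> FULL (clear)
  row 1: 0 empty cells -> FULL (clear)
  row 2: 7 empty cells -> not full
  row 3: 5 empty cells -> not full
  row 4: 5 empty cells -> not full
  row 5: 0 empty cells -> FULL (clear)
  row 6: 3 empty cells -> not full
  row 7: 5 empty cells -> not full
  row 8: 7 empty cells -> not full
  row 9: 0 empty cells -> FULL (clear)
  row 10: 1 empty cell -> not full
  row 11: 7 empty cells -> not full
Total rows cleared: 4

Answer: 4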